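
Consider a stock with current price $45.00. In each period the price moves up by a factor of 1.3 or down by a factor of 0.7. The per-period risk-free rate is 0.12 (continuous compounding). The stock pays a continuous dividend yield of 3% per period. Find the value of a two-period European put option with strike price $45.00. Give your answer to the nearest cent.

Per-period risk-free factor R = e^0.12 = 1.1275; dividend-adjusted growth = e^(0.12−0.03) = 1.0942.
Risk-neutral probability p = (1.0942 − 0.7)/(1.3 − 0.7) = 0.3942/0.6000 = 0.6570
Terminal stock prices: S_uu = 76.05, S_ud = 40.95, S_dd = 22.05
Terminal payoffs (K − S): max(-31.05, 0) = 0, max(4.05, 0) = 4.05, max(22.95, 0) = 22.95
Node u (S = 58.5): V_u = e^(−0.12)·[0.6570·0.0000 + 0.3430·4.0500] = 1.2322
Node d (S = 31.5): V_d = e^(−0.12)·[0.6570·4.0500 + 0.3430·22.9500] = 9.3424
Node 0 (S = 45): V_0 = e^(−0.12)·[0.6570·1.2322 + 0.3430·9.3424] = 3.5604

$3.56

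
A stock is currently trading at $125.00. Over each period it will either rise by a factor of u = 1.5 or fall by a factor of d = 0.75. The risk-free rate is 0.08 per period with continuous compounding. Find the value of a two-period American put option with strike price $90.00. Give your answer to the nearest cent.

Risk-neutral probability p = (e^0.08 − 0.75)/(1.5 − 0.75) = 0.3333/0.7500 = 0.4444
Terminal stock prices: S_uu = 281.2, S_ud = 140.6, S_dd = 70.31
Terminal payoffs (K − S): max(-191.2, 0) = 0, max(-50.62, 0) = 0, max(19.69, 0) = 19.69
Node u (S = 187.5): continuation = e^(−0.08)·[0.4444·0.0000 + 0.5556·0.0000] = 0.0000; exercise value = 0.0000 ≤ continuation, so V_u = 0.0000
Node d (S = 93.75): continuation = e^(−0.08)·[0.4444·0.0000 + 0.5556·19.6875] = 10.0977; exercise value = 0.0000 ≤ continuation, so V_d = 10.0977
Node 0 (S = 125): continuation = e^(−0.08)·[0.4444·0.0000 + 0.5556·10.0977] = 5.1791; exercise value = 0.0000 ≤ continuation, so V_0 = 5.1791

$5.18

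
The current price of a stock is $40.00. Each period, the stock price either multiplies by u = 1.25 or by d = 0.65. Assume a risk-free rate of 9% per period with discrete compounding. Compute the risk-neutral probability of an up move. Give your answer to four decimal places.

p = 0.7333

Risk-neutral probability p = (1 + 0.09 − 0.65)/(1.25 − 0.65) = 0.4400/0.6000 = 0.7333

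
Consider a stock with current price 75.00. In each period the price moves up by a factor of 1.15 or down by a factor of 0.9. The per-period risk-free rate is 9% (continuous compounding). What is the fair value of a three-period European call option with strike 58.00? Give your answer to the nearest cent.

Risk-neutral probability p = (e^0.09 − 0.9)/(1.15 − 0.9) = 0.1942/0.2500 = 0.7767
Terminal stock prices: S_uuu = 114.1, S_uud = 89.27, S_udd = 69.86, S_ddd = 54.68
Terminal payoffs (S − K): max(56.07, 0) = 56.07, max(31.27, 0) = 31.27, max(11.86, 0) = 11.86, max(-3.325, 0) = 0
Node uu (S = 99.19): V_uu = e^(−0.09)·[0.7767·56.0656 + 0.2233·31.2687] = 46.1795
Node ud (S = 77.62): V_ud = e^(−0.09)·[0.7767·31.2687 + 0.2233·11.8625] = 24.6170
Node dd (S = 60.75): V_dd = e^(−0.09)·[0.7767·11.8625 + 0.2233·0.0000] = 8.4206
Node u (S = 86.25): V_u = e^(−0.09)·[0.7767·46.1795 + 0.2233·24.6170] = 37.8043
Node d (S = 67.5): V_d = e^(−0.09)·[0.7767·24.6170 + 0.2233·8.4206] = 19.1928
Node 0 (S = 75): V_0 = e^(−0.09)·[0.7767·37.8043 + 0.2233·19.1928] = 30.7523

30.75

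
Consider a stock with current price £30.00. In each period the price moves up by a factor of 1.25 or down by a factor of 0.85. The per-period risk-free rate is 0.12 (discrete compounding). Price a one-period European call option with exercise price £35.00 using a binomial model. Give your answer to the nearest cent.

£1.51

Risk-neutral probability p = (1 + 0.12 − 0.85)/(1.25 − 0.85) = 0.2700/0.4000 = 0.6750
Terminal stock prices: S_u = 37.5, S_d = 25.5
Terminal payoffs (S − K): max(2.5, 0) = 2.5, max(-9.5, 0) = 0
Node 0 (S = 30): V_0 = 1/1.12·[0.6750·2.5000 + 0.3250·0.0000] = 1.5067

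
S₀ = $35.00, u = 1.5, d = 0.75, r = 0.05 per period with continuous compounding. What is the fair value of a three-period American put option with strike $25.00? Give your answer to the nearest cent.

Risk-neutral probability p = (e^0.05 − 0.75)/(1.5 − 0.75) = 0.3013/0.7500 = 0.4017
Terminal stock prices: S_uuu = 118.1, S_uud = 59.06, S_udd = 29.53, S_ddd = 14.77
Terminal payoffs (K − S): max(-93.12, 0) = 0, max(-34.06, 0) = 0, max(-4.531, 0) = 0, max(10.23, 0) = 10.23
Node uu (S = 78.75): continuation = e^(−0.05)·[0.4017·0.0000 + 0.5983·0.0000] = 0.0000; exercise value = 0.0000 ≤ continuation, so V_uu = 0.0000
Node ud (S = 39.38): continuation = e^(−0.05)·[0.4017·0.0000 + 0.5983·0.0000] = 0.0000; exercise value = 0.0000 ≤ continuation, so V_ud = 0.0000
Node dd (S = 19.69): continuation = e^(−0.05)·[0.4017·0.0000 + 0.5983·10.2344] = 5.8246; exercise value = 5.3125 ≤ continuation, so V_dd = 5.8246
Node u (S = 52.5): continuation = e^(−0.05)·[0.4017·0.0000 + 0.5983·0.0000] = 0.0000; exercise value = 0.0000 ≤ continuation, so V_u = 0.0000
Node d (S = 26.25): continuation = e^(−0.05)·[0.4017·0.0000 + 0.5983·5.8246] = 3.3150; exercise value = 0.0000 ≤ continuation, so V_d = 3.3150
Node 0 (S = 35): continuation = e^(−0.05)·[0.4017·0.0000 + 0.5983·3.3150] = 1.8866; exercise value = 0.0000 ≤ continuation, so V_0 = 1.8866

$1.89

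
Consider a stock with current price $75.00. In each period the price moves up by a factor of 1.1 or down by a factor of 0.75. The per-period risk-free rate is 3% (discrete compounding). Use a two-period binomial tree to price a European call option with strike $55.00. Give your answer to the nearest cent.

$23.64

Risk-neutral probability p = (1 + 0.03 − 0.75)/(1.1 − 0.75) = 0.2800/0.3500 = 0.8000
Terminal stock prices: S_uu = 90.75, S_ud = 61.88, S_dd = 42.19
Terminal payoffs (S − K): max(35.75, 0) = 35.75, max(6.875, 0) = 6.875, max(-12.81, 0) = 0
Node u (S = 82.5): V_u = 1/1.03·[0.8000·35.7500 + 0.2000·6.8750] = 29.1019
Node d (S = 56.25): V_d = 1/1.03·[0.8000·6.8750 + 0.2000·0.0000] = 5.3398
Node 0 (S = 75): V_0 = 1/1.03·[0.8000·29.1019 + 0.2000·5.3398] = 23.6403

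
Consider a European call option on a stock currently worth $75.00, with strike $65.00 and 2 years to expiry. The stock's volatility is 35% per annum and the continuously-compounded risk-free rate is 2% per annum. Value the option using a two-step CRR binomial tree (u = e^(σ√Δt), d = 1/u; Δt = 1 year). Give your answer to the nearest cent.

CRR parameters: u = e^(σ√Δt) = e^(0.35·√1) = 1.4191, d = 1/u = 0.7047
Per-period rate: rΔt = 0.02·1 = 0.02, so R = e^0.02 = 1.0202
Risk-neutral probability p = (e^0.02 − 0.7047)/(1.4191 − 0.7047) = 0.3155/0.7144 = 0.4417
Terminal stock prices: S_uu = 151, S_ud = 75, S_dd = 37.24
Terminal payoffs (S − K): max(86.03, 0) = 86.03, max(10, 0) = 10, max(-27.76, 0) = 0
Node u (S = 106.4): V_u = e^(−0.02)·[0.4417·86.0315 + 0.5583·10.0000] = 42.7172
Node d (S = 52.85): V_d = e^(−0.02)·[0.4417·10.0000 + 0.5583·0.0000] = 4.3292
Node 0 (S = 75): V_0 = e^(−0.02)·[0.4417·42.7172 + 0.5583·4.3292] = 20.8622

$20.86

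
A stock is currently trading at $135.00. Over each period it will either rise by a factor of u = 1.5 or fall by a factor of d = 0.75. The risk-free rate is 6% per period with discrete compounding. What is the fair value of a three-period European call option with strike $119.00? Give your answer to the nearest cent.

$47.43

Risk-neutral probability p = (1 + 0.06 − 0.75)/(1.5 − 0.75) = 0.3100/0.7500 = 0.4133
Terminal stock prices: S_uuu = 455.6, S_uud = 227.8, S_udd = 113.9, S_ddd = 56.95
Terminal payoffs (S − K): max(336.6, 0) = 336.6, max(108.8, 0) = 108.8, max(-5.094, 0) = 0, max(-62.05, 0) = 0
Node uu (S = 303.8): V_uu = 1/1.06·[0.4133·336.6250 + 0.5867·108.8125] = 191.4858
Node ud (S = 151.9): V_ud = 1/1.06·[0.4133·108.8125 + 0.5867·0.0000] = 42.4300
Node dd (S = 75.94): V_dd = 1/1.06·[0.4133·0.0000 + 0.5867·0.0000] = 0.0000
Node u (S = 202.5): V_u = 1/1.06·[0.4133·191.4858 + 0.5867·42.4300] = 98.1507
Node d (S = 101.2): V_d = 1/1.06·[0.4133·42.4300 + 0.5867·0.0000] = 16.5450
Node 0 (S = 135): V_0 = 1/1.06·[0.4133·98.1507 + 0.5867·16.5450] = 47.4296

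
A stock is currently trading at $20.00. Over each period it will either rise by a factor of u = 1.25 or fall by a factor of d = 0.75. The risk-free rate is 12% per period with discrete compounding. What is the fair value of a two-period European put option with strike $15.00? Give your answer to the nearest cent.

$0.20

Risk-neutral probability p = (1 + 0.12 − 0.75)/(1.25 − 0.75) = 0.3700/0.5000 = 0.7400
Terminal stock prices: S_uu = 31.25, S_ud = 18.75, S_dd = 11.25
Terminal payoffs (K − S): max(-16.25, 0) = 0, max(-3.75, 0) = 0, max(3.75, 0) = 3.75
Node u (S = 25): V_u = 1/1.12·[0.7400·0.0000 + 0.2600·0.0000] = 0.0000
Node d (S = 15): V_d = 1/1.12·[0.7400·0.0000 + 0.2600·3.7500] = 0.8705
Node 0 (S = 20): V_0 = 1/1.12·[0.7400·0.0000 + 0.2600·0.8705] = 0.2021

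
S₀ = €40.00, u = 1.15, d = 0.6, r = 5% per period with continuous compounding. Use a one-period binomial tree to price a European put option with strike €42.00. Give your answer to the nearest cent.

€3.07

Risk-neutral probability p = (e^0.05 − 0.6)/(1.15 − 0.6) = 0.4513/0.5500 = 0.8205
Terminal stock prices: S_u = 46, S_d = 24
Terminal payoffs (K − S): max(-4, 0) = 0, max(18, 0) = 18
Node 0 (S = 40): V_0 = e^(−0.05)·[0.8205·0.0000 + 0.1795·18.0000] = 3.0735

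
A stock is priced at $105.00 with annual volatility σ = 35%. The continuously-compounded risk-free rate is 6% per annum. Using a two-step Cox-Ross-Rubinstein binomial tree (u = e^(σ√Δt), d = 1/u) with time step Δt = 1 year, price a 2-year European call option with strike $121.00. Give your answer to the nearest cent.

CRR parameters: u = e^(σ√Δt) = e^(0.35·√1) = 1.4191, d = 1/u = 0.7047
Per-period rate: rΔt = 0.06·1 = 0.06, so R = e^0.06 = 1.0618
Risk-neutral probability p = (e^0.06 − 0.7047)/(1.4191 − 0.7047) = 0.3571/0.7144 = 0.4999
Terminal stock prices: S_uu = 211.4, S_ud = 105, S_dd = 52.14
Terminal payoffs (S − K): max(90.44, 0) = 90.44, max(-16, 0) = 0, max(-68.86, 0) = 0
Node u (S = 149): V_u = e^(−0.06)·[0.4999·90.4440 + 0.5001·0.0000] = 42.5836
Node d (S = 73.99): V_d = e^(−0.06)·[0.4999·0.0000 + 0.5001·0.0000] = 0.0000
Node 0 (S = 105): V_0 = e^(−0.06)·[0.4999·42.5836 + 0.5001·0.0000] = 20.0495

$20.05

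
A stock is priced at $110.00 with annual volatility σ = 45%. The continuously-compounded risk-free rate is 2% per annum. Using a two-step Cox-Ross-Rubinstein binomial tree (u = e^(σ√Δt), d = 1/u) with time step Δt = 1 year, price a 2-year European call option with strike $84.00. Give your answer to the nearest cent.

$42.38

CRR parameters: u = e^(σ√Δt) = e^(0.45·√1) = 1.5683, d = 1/u = 0.6376
Per-period rate: rΔt = 0.02·1 = 0.02, so R = e^0.02 = 1.0202
Risk-neutral probability p = (e^0.02 − 0.6376)/(1.5683 − 0.6376) = 0.3826/0.9307 = 0.4111
Terminal stock prices: S_uu = 270.6, S_ud = 110, S_dd = 44.72
Terminal payoffs (S − K): max(186.6, 0) = 186.6, max(26, 0) = 26, max(-39.28, 0) = 0
Node u (S = 172.5): V_u = e^(−0.02)·[0.4111·186.5563 + 0.5889·26.0000] = 90.1777
Node d (S = 70.14): V_d = e^(−0.02)·[0.4111·26.0000 + 0.5889·0.0000] = 10.4761
Node 0 (S = 110): V_0 = e^(−0.02)·[0.4111·90.1777 + 0.5889·10.4761] = 42.3826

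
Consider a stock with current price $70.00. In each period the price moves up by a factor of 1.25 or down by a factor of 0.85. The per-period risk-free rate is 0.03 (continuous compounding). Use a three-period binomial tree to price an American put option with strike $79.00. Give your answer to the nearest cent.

Risk-neutral probability p = (e^0.03 − 0.85)/(1.25 − 0.85) = 0.1805/0.4000 = 0.4511
Terminal stock prices: S_uuu = 136.7, S_uud = 92.97, S_udd = 63.22, S_ddd = 42.99
Terminal payoffs (K − S): max(-57.72, 0) = 0, max(-13.97, 0) = 0, max(15.78, 0) = 15.78, max(36.01, 0) = 36.01
Node uu (S = 109.4): continuation = e^(−0.03)·[0.4511·0.0000 + 0.5489·0.0000] = 0.0000; exercise value = 0.0000 ≤ continuation, so V_uu = 0.0000
Node ud (S = 74.38): continuation = e^(−0.03)·[0.4511·0.0000 + 0.5489·15.7813] = 8.4058; exercise value = 4.6250 ≤ continuation, so V_ud = 8.4058
Node dd (S = 50.57): continuation = e^(−0.03)·[0.4511·15.7813 + 0.5489·36.0113] = 26.0902; exercise value = 28.4250 > continuation, so V_dd = 28.4250 (exercise)
Node u (S = 87.5): continuation = e^(−0.03)·[0.4511·0.0000 + 0.5489·8.4058] = 4.4773; exercise value = 0.0000 ≤ continuation, so V_u = 4.4773
Node d (S = 59.5): continuation = e^(−0.03)·[0.4511·8.4058 + 0.5489·28.4250] = 18.8204; exercise value = 19.5000 > continuation, so V_d = 19.5000 (exercise)
Node 0 (S = 70): continuation = e^(−0.03)·[0.4511·4.4773 + 0.5489·19.5000] = 12.3467; exercise value = 9.0000 ≤ continuation, so V_0 = 12.3467

$12.35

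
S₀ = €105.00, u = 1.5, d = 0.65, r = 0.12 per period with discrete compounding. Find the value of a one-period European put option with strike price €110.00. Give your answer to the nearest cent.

€16.66

Risk-neutral probability p = (1 + 0.12 − 0.65)/(1.5 − 0.65) = 0.4700/0.8500 = 0.5529
Terminal stock prices: S_u = 157.5, S_d = 68.25
Terminal payoffs (K − S): max(-47.5, 0) = 0, max(41.75, 0) = 41.75
Node 0 (S = 105): V_0 = 1/1.12·[0.5529·0.0000 + 0.4471·41.7500] = 16.6649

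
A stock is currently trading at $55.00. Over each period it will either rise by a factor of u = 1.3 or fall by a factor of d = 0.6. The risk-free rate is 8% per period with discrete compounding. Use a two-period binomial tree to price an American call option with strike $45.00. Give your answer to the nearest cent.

Risk-neutral probability p = (1 + 0.08 − 0.6)/(1.3 − 0.6) = 0.4800/0.7000 = 0.6857
Terminal stock prices: S_uu = 92.95, S_ud = 42.9, S_dd = 19.8
Terminal payoffs (S − K): max(47.95, 0) = 47.95, max(-2.1, 0) = 0, max(-25.2, 0) = 0
Node u (S = 71.5): continuation = 1/1.08·[0.6857·47.9500 + 0.3143·0.0000] = 30.4444; exercise value = 26.5000 ≤ continuation, so V_u = 30.4444
Node d (S = 33): continuation = 1/1.08·[0.6857·0.0000 + 0.3143·0.0000] = 0.0000; exercise value = 0.0000 ≤ continuation, so V_d = 0.0000
Node 0 (S = 55): continuation = 1/1.08·[0.6857·30.4444 + 0.3143·0.0000] = 19.3298; exercise value = 10.0000 ≤ continuation, so V_0 = 19.3298

$19.33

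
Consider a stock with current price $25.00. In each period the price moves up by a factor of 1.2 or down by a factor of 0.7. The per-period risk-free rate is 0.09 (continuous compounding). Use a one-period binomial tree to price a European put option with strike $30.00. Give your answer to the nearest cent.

$2.42

Risk-neutral probability p = (e^0.09 − 0.7)/(1.2 − 0.7) = 0.3942/0.5000 = 0.7883
Terminal stock prices: S_u = 30, S_d = 17.5
Terminal payoffs (K − S): max(0, 0) = 0, max(12.5, 0) = 12.5
Node 0 (S = 25): V_0 = e^(−0.09)·[0.7883·0.0000 + 0.2117·12.5000] = 2.4179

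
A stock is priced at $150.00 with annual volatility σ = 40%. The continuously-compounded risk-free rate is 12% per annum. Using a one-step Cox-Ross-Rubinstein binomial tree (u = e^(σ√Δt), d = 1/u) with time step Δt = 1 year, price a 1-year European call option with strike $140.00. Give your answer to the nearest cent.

$41.35

CRR parameters: u = e^(σ√Δt) = e^(0.4·√1) = 1.4918, d = 1/u = 0.6703
Per-period rate: rΔt = 0.12·1 = 0.12, so R = e^0.12 = 1.1275
Risk-neutral probability p = (e^0.12 − 0.6703)/(1.4918 − 0.6703) = 0.4572/0.8215 = 0.5565
Terminal stock prices: S_u = 223.8, S_d = 100.5
Terminal payoffs (S − K): max(83.77, 0) = 83.77, max(-39.45, 0) = 0
Node 0 (S = 150): V_0 = e^(−0.12)·[0.5565·83.7737 + 0.4435·0.0000] = 41.3491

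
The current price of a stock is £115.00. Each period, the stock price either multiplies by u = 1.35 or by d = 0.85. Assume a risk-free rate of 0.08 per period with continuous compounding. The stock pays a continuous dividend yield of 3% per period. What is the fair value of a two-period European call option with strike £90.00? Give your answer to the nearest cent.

£33.71

Per-period risk-free factor R = e^0.08 = 1.0833; dividend-adjusted growth = e^(0.08−0.03) = 1.0513.
Risk-neutral probability p = (1.0513 − 0.85)/(1.35 − 0.85) = 0.2013/0.5000 = 0.4025
Terminal stock prices: S_uu = 209.6, S_ud = 132, S_dd = 83.09
Terminal payoffs (S − K): max(119.6, 0) = 119.6, max(41.96, 0) = 41.96, max(-6.913, 0) = 0
Node u (S = 155.2): V_u = e^(−0.08)·[0.4025·119.5875 + 0.5975·41.9625] = 67.5812
Node d (S = 97.75): V_d = e^(−0.08)·[0.4025·41.9625 + 0.5975·0.0000] = 15.5930
Node 0 (S = 115): V_0 = e^(−0.08)·[0.4025·67.5812 + 0.5975·15.5930] = 33.7126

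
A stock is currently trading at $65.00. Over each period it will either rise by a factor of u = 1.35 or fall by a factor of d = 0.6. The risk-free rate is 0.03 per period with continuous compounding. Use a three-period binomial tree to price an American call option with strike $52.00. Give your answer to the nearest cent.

Risk-neutral probability p = (e^0.03 − 0.6)/(1.35 − 0.6) = 0.4305/0.7500 = 0.5739
Terminal stock prices: S_uuu = 159.9, S_uud = 71.08, S_udd = 31.59, S_ddd = 14.04
Terminal payoffs (S − K): max(107.9, 0) = 107.9, max(19.08, 0) = 19.08, max(-20.41, 0) = 0, max(-37.96, 0) = 0
Node uu (S = 118.5): continuation = e^(−0.03)·[0.5739·107.9244 + 0.4261·19.0775] = 67.9993; exercise value = 66.4625 ≤ continuation, so V_uu = 67.9993
Node ud (S = 52.65): continuation = e^(−0.03)·[0.5739·19.0775 + 0.4261·0.0000] = 10.6257; exercise value = 0.6500 ≤ continuation, so V_ud = 10.6257
Node dd (S = 23.4): continuation = e^(−0.03)·[0.5739·0.0000 + 0.4261·0.0000] = 0.0000; exercise value = 0.0000 ≤ continuation, so V_dd = 0.0000
Node u (S = 87.75): continuation = e^(−0.03)·[0.5739·67.9993 + 0.4261·10.6257] = 42.2675; exercise value = 35.7500 ≤ continuation, so V_u = 42.2675
Node d (S = 39): continuation = e^(−0.03)·[0.5739·10.6257 + 0.4261·0.0000] = 5.9183; exercise value = 0.0000 ≤ continuation, so V_d = 5.9183
Node 0 (S = 65): continuation = e^(−0.03)·[0.5739·42.2675 + 0.4261·5.9183] = 25.9890; exercise value = 13.0000 ≤ continuation, so V_0 = 25.9890

$25.99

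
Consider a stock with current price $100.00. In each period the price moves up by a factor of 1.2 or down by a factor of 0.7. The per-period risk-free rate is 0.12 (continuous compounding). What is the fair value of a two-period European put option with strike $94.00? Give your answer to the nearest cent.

$2.69

Risk-neutral probability p = (e^0.12 − 0.7)/(1.2 − 0.7) = 0.4275/0.5000 = 0.8550
Terminal stock prices: S_uu = 144, S_ud = 84, S_dd = 49
Terminal payoffs (K − S): max(-50, 0) = 0, max(10, 0) = 10, max(45, 0) = 45
Node u (S = 120): V_u = e^(−0.12)·[0.8550·0.0000 + 0.1450·10.0000] = 1.2861
Node d (S = 70): V_d = e^(−0.12)·[0.8550·10.0000 + 0.1450·45.0000] = 13.3705
Node 0 (S = 100): V_0 = e^(−0.12)·[0.8550·1.2861 + 0.1450·13.3705] = 2.6948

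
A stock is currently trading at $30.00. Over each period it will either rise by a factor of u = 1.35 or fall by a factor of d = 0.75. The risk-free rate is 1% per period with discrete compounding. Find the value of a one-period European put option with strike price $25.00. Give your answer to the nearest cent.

Risk-neutral probability p = (1 + 0.01 − 0.75)/(1.35 − 0.75) = 0.2600/0.6000 = 0.4333
Terminal stock prices: S_u = 40.5, S_d = 22.5
Terminal payoffs (K − S): max(-15.5, 0) = 0, max(2.5, 0) = 2.5
Node 0 (S = 30): V_0 = 1/1.01·[0.4333·0.0000 + 0.5667·2.5000] = 1.4026

$1.40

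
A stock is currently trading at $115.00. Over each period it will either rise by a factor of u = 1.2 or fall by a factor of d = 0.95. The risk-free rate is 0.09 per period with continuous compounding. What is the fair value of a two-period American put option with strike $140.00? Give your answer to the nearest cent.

$25.00

Risk-neutral probability p = (e^0.09 − 0.95)/(1.2 − 0.95) = 0.1442/0.2500 = 0.5767
Terminal stock prices: S_uu = 165.6, S_ud = 131.1, S_dd = 103.8
Terminal payoffs (K − S): max(-25.6, 0) = 0, max(8.9, 0) = 8.9, max(36.21, 0) = 36.21
Node u (S = 138): continuation = e^(−0.09)·[0.5767·0.0000 + 0.4233·8.9000] = 3.4431; exercise value = 2.0000 ≤ continuation, so V_u = 3.4431
Node d (S = 109.2): continuation = e^(−0.09)·[0.5767·8.9000 + 0.4233·36.2125] = 18.7004; exercise value = 30.7500 > continuation, so V_d = 30.7500 (exercise)
Node 0 (S = 115): continuation = e^(−0.09)·[0.5767·3.4431 + 0.4233·30.7500] = 13.7110; exercise value = 25.0000 > continuation, so V_0 = 25.0000 (exercise)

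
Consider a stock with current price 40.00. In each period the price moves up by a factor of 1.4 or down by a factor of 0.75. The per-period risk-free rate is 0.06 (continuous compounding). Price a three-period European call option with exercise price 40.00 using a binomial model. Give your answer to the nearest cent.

Risk-neutral probability p = (e^0.06 − 0.75)/(1.4 − 0.75) = 0.3118/0.6500 = 0.4797
Terminal stock prices: S_uuu = 109.8, S_uud = 58.8, S_udd = 31.5, S_ddd = 16.88
Terminal payoffs (S − K): max(69.76, 0) = 69.76, max(18.8, 0) = 18.8, max(-8.5, 0) = 0, max(-23.12, 0) = 0
Node uu (S = 78.4): V_uu = e^(−0.06)·[0.4797·69.7600 + 0.5203·18.8000] = 40.7294
Node ud (S = 42): V_ud = e^(−0.06)·[0.4797·18.8000 + 0.5203·0.0000] = 8.4940
Node dd (S = 22.5): V_dd = e^(−0.06)·[0.4797·0.0000 + 0.5203·0.0000] = 0.0000
Node u (S = 56): V_u = e^(−0.06)·[0.4797·40.7294 + 0.5203·8.4940] = 22.5637
Node d (S = 30): V_d = e^(−0.06)·[0.4797·8.4940 + 0.5203·0.0000] = 3.8377
Node 0 (S = 40): V_0 = e^(−0.06)·[0.4797·22.5637 + 0.5203·3.8377] = 12.0748

12.07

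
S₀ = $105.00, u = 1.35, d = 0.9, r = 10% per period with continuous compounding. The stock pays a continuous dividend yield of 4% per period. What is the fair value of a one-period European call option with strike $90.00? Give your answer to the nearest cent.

Per-period risk-free factor R = e^0.1 = 1.1052; dividend-adjusted growth = e^(0.1−0.04) = 1.0618.
Risk-neutral probability p = (1.0618 − 0.9)/(1.35 − 0.9) = 0.1618/0.4500 = 0.3596
Terminal stock prices: S_u = 141.8, S_d = 94.5
Terminal payoffs (S − K): max(51.75, 0) = 51.75, max(4.5, 0) = 4.5
Node 0 (S = 105): V_0 = e^(−0.1)·[0.3596·51.7500 + 0.6404·4.5000] = 19.4475

$19.45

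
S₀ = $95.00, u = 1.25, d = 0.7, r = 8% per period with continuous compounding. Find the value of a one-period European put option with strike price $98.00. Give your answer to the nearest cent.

$8.81

Risk-neutral probability p = (e^0.08 − 0.7)/(1.25 − 0.7) = 0.3833/0.5500 = 0.6969
Terminal stock prices: S_u = 118.8, S_d = 66.5
Terminal payoffs (K − S): max(-20.75, 0) = 0, max(31.5, 0) = 31.5
Node 0 (S = 95): V_0 = e^(−0.08)·[0.6969·0.0000 + 0.3031·31.5000] = 8.8140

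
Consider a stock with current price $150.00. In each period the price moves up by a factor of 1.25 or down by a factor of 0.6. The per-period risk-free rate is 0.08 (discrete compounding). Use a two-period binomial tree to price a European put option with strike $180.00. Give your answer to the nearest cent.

$29.74

Risk-neutral probability p = (1 + 0.08 − 0.6)/(1.25 − 0.6) = 0.4800/0.6500 = 0.7385
Terminal stock prices: S_uu = 234.4, S_ud = 112.5, S_dd = 54
Terminal payoffs (K − S): max(-54.38, 0) = 0, max(67.5, 0) = 67.5, max(126, 0) = 126
Node u (S = 187.5): V_u = 1/1.08·[0.7385·0.0000 + 0.2615·67.5000] = 16.3462
Node d (S = 90): V_d = 1/1.08·[0.7385·67.5000 + 0.2615·126.0000] = 76.6667
Node 0 (S = 150): V_0 = 1/1.08·[0.7385·16.3462 + 0.2615·76.6667] = 29.7429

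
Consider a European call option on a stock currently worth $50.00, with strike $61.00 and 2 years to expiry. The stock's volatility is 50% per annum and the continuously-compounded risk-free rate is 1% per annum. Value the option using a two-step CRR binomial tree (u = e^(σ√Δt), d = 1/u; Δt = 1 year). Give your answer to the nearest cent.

CRR parameters: u = e^(σ√Δt) = e^(0.5·√1) = 1.6487, d = 1/u = 0.6065
Per-period rate: rΔt = 0.01·1 = 0.01, so R = e^0.01 = 1.0101
Risk-neutral probability p = (e^0.01 − 0.6065)/(1.6487 − 0.6065) = 0.4035/1.0422 = 0.3872
Terminal stock prices: S_uu = 135.9, S_ud = 50, S_dd = 18.39
Terminal payoffs (S − K): max(74.91, 0) = 74.91, max(-11, 0) = 0, max(-42.61, 0) = 0
Node u (S = 82.44): V_u = e^(−0.01)·[0.3872·74.9141 + 0.6128·0.0000] = 28.7169
Node d (S = 30.33): V_d = e^(−0.01)·[0.3872·0.0000 + 0.6128·0.0000] = 0.0000
Node 0 (S = 50): V_0 = e^(−0.01)·[0.3872·28.7169 + 0.6128·0.0000] = 11.0081

$11.01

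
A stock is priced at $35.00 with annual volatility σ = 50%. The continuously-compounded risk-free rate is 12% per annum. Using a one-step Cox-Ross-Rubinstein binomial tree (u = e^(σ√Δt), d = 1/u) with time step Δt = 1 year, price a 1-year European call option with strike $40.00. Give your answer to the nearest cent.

$7.85

CRR parameters: u = e^(σ√Δt) = e^(0.5·√1) = 1.6487, d = 1/u = 0.6065
Per-period rate: rΔt = 0.12·1 = 0.12, so R = e^0.12 = 1.1275
Risk-neutral probability p = (e^0.12 − 0.6065)/(1.6487 − 0.6065) = 0.5210/1.0422 = 0.4999
Terminal stock prices: S_u = 57.71, S_d = 21.23
Terminal payoffs (S − K): max(17.71, 0) = 17.71, max(-18.77, 0) = 0
Node 0 (S = 35): V_0 = e^(−0.12)·[0.4999·17.7052 + 0.5001·0.0000] = 7.8496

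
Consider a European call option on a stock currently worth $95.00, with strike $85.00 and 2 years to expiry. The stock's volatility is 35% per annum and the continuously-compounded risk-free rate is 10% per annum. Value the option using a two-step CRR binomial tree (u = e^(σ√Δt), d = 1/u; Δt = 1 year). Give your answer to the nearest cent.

$31.39

CRR parameters: u = e^(σ√Δt) = e^(0.35·√1) = 1.4191, d = 1/u = 0.7047
Per-period rate: rΔt = 0.1·1 = 0.1, so R = e^0.1 = 1.1052
Risk-neutral probability p = (e^0.1 − 0.7047)/(1.4191 − 0.7047) = 0.4005/0.7144 = 0.5606
Terminal stock prices: S_uu = 191.3, S_ud = 95, S_dd = 47.18
Terminal payoffs (S − K): max(106.3, 0) = 106.3, max(10, 0) = 10, max(-37.82, 0) = 0
Node u (S = 134.8): V_u = e^(−0.1)·[0.5606·106.3065 + 0.4394·10.0000] = 57.9002
Node d (S = 66.95): V_d = e^(−0.1)·[0.5606·10.0000 + 0.4394·0.0000] = 5.0725
Node 0 (S = 95): V_0 = e^(−0.1)·[0.5606·57.9002 + 0.4394·5.0725] = 31.3869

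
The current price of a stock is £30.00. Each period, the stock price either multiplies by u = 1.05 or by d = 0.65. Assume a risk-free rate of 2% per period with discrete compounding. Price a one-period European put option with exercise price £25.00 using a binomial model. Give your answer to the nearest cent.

£0.40

Risk-neutral probability p = (1 + 0.02 − 0.65)/(1.05 − 0.65) = 0.3700/0.4000 = 0.9250
Terminal stock prices: S_u = 31.5, S_d = 19.5
Terminal payoffs (K − S): max(-6.5, 0) = 0, max(5.5, 0) = 5.5
Node 0 (S = 30): V_0 = 1/1.02·[0.9250·0.0000 + 0.0750·5.5000] = 0.4044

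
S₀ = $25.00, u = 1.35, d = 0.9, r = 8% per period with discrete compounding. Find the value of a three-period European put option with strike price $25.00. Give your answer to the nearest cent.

Risk-neutral probability p = (1 + 0.08 − 0.9)/(1.35 − 0.9) = 0.1800/0.4500 = 0.4000
Terminal stock prices: S_uuu = 61.51, S_uud = 41.01, S_udd = 27.34, S_ddd = 18.23
Terminal payoffs (K − S): max(-36.51, 0) = 0, max(-16.01, 0) = 0, max(-2.338, 0) = 0, max(6.775, 0) = 6.775
Node uu (S = 45.56): V_uu = 1/1.08·[0.4000·0.0000 + 0.6000·0.0000] = 0.0000
Node ud (S = 30.38): V_ud = 1/1.08·[0.4000·0.0000 + 0.6000·0.0000] = 0.0000
Node dd (S = 20.25): V_dd = 1/1.08·[0.4000·0.0000 + 0.6000·6.7750] = 3.7639
Node u (S = 33.75): V_u = 1/1.08·[0.4000·0.0000 + 0.6000·0.0000] = 0.0000
Node d (S = 22.5): V_d = 1/1.08·[0.4000·0.0000 + 0.6000·3.7639] = 2.0910
Node 0 (S = 25): V_0 = 1/1.08·[0.4000·0.0000 + 0.6000·2.0910] = 1.1617

$1.16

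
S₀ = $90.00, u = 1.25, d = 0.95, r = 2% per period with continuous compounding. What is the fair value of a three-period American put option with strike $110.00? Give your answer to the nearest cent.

$20.00

Risk-neutral probability p = (e^0.02 − 0.95)/(1.25 − 0.95) = 0.0702/0.3000 = 0.2340
Terminal stock prices: S_uuu = 175.8, S_uud = 133.6, S_udd = 101.5, S_ddd = 77.16
Terminal payoffs (K − S): max(-65.78, 0) = 0, max(-23.59, 0) = 0, max(8.469, 0) = 8.469, max(32.84, 0) = 32.84
Node uu (S = 140.6): continuation = e^(−0.02)·[0.2340·0.0000 + 0.7660·0.0000] = 0.0000; exercise value = 0.0000 ≤ continuation, so V_uu = 0.0000
Node ud (S = 106.9): continuation = e^(−0.02)·[0.2340·0.0000 + 0.7660·8.4688] = 6.3586; exercise value = 3.1250 ≤ continuation, so V_ud = 6.3586
Node dd (S = 81.22): continuation = e^(−0.02)·[0.2340·8.4688 + 0.7660·32.8363] = 26.5969; exercise value = 28.7750 > continuation, so V_dd = 28.7750 (exercise)
Node u (S = 112.5): continuation = e^(−0.02)·[0.2340·0.0000 + 0.7660·6.3586] = 4.7742; exercise value = 0.0000 ≤ continuation, so V_u = 4.7742
Node d (S = 85.5): continuation = e^(−0.02)·[0.2340·6.3586 + 0.7660·28.7750] = 23.0635; exercise value = 24.5000 > continuation, so V_d = 24.5000 (exercise)
Node 0 (S = 90): continuation = e^(−0.02)·[0.2340·4.7742 + 0.7660·24.5000] = 19.4903; exercise value = 20.0000 > continuation, so V_0 = 20.0000 (exercise)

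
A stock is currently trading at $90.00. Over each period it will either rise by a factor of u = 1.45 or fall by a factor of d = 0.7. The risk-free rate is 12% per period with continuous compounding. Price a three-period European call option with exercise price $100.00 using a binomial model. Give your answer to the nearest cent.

$32.02

Risk-neutral probability p = (e^0.12 − 0.7)/(1.45 − 0.7) = 0.4275/0.7500 = 0.5700
Terminal stock prices: S_uuu = 274.4, S_uud = 132.5, S_udd = 63.94, S_ddd = 30.87
Terminal payoffs (S − K): max(174.4, 0) = 174.4, max(32.46, 0) = 32.46, max(-36.06, 0) = 0, max(-69.13, 0) = 0
Node uu (S = 189.2): V_uu = e^(−0.12)·[0.5700·174.3762 + 0.4300·32.4575] = 100.5330
Node ud (S = 91.35): V_ud = e^(−0.12)·[0.5700·32.4575 + 0.4300·0.0000] = 16.4086
Node dd (S = 44.1): V_dd = e^(−0.12)·[0.5700·0.0000 + 0.4300·0.0000] = 0.0000
Node u (S = 130.5): V_u = e^(−0.12)·[0.5700·100.5330 + 0.4300·16.4086] = 57.0814
Node d (S = 63): V_d = e^(−0.12)·[0.5700·16.4086 + 0.4300·0.0000] = 8.2952
Node 0 (S = 90): V_0 = e^(−0.12)·[0.5700·57.0814 + 0.4300·8.2952] = 32.0206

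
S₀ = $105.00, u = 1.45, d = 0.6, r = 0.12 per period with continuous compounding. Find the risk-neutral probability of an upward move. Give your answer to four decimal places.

p = 0.6206

Risk-neutral probability p = (e^0.12 − 0.6)/(1.45 − 0.6) = 0.5275/0.8500 = 0.6206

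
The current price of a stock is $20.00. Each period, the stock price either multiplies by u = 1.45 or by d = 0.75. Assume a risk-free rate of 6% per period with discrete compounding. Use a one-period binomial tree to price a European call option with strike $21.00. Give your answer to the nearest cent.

Risk-neutral probability p = (1 + 0.06 − 0.75)/(1.45 − 0.75) = 0.3100/0.7000 = 0.4429
Terminal stock prices: S_u = 29, S_d = 15
Terminal payoffs (S − K): max(8, 0) = 8, max(-6, 0) = 0
Node 0 (S = 20): V_0 = 1/1.06·[0.4429·8.0000 + 0.5571·0.0000] = 3.3423

$3.34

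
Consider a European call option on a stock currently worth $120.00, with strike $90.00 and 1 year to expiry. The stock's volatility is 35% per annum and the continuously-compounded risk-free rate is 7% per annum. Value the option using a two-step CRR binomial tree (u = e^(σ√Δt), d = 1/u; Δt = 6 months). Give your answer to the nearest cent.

CRR parameters: u = e^(σ√Δt) = e^(0.35·√0.5) = 1.2808, d = 1/u = 0.7808
Per-period rate: rΔt = 0.07·0.5 = 0.035, so R = e^0.035 = 1.0356
Risk-neutral probability p = (e^0.035 − 0.7808)/(1.2808 − 0.7808) = 0.2549/0.5000 = 0.5097
Terminal stock prices: S_uu = 196.9, S_ud = 120, S_dd = 73.15
Terminal payoffs (S − K): max(106.9, 0) = 106.9, max(30, 0) = 30, max(-16.85, 0) = 0
Node u (S = 153.7): V_u = e^(−0.035)·[0.5097·106.8548 + 0.4903·30.0000] = 66.7919
Node d (S = 93.69): V_d = e^(−0.035)·[0.5097·30.0000 + 0.4903·0.0000] = 14.7644
Node 0 (S = 120): V_0 = e^(−0.035)·[0.5097·66.7919 + 0.4903·14.7644] = 39.8616

$39.86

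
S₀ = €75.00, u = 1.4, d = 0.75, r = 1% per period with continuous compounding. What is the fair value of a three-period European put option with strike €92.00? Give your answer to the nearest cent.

Risk-neutral probability p = (e^0.01 − 0.75)/(1.4 − 0.75) = 0.2601/0.6500 = 0.4001
Terminal stock prices: S_uuu = 205.8, S_uud = 110.2, S_udd = 59.06, S_ddd = 31.64
Terminal payoffs (K − S): max(-113.8, 0) = 0, max(-18.25, 0) = 0, max(32.94, 0) = 32.94, max(60.36, 0) = 60.36
Node uu (S = 147): V_uu = e^(−0.01)·[0.4001·0.0000 + 0.5999·0.0000] = 0.0000
Node ud (S = 78.75): V_ud = e^(−0.01)·[0.4001·0.0000 + 0.5999·32.9375] = 19.5633
Node dd (S = 42.19): V_dd = e^(−0.01)·[0.4001·32.9375 + 0.5999·60.3594] = 48.8971
Node u (S = 105): V_u = e^(−0.01)·[0.4001·0.0000 + 0.5999·19.5633] = 11.6197
Node d (S = 56.25): V_d = e^(−0.01)·[0.4001·19.5633 + 0.5999·48.8971] = 36.7916
Node 0 (S = 75): V_0 = e^(−0.01)·[0.4001·11.6197 + 0.5999·36.7916] = 26.4550

€26.46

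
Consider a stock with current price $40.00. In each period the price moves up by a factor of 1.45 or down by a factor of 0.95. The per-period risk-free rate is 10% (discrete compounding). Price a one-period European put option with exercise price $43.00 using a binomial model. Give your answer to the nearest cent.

Risk-neutral probability p = (1 + 0.1 − 0.95)/(1.45 − 0.95) = 0.1500/0.5000 = 0.3000
Terminal stock prices: S_u = 58, S_d = 38
Terminal payoffs (K − S): max(-15, 0) = 0, max(5, 0) = 5
Node 0 (S = 40): V_0 = 1/1.1·[0.3000·0.0000 + 0.7000·5.0000] = 3.1818

$3.18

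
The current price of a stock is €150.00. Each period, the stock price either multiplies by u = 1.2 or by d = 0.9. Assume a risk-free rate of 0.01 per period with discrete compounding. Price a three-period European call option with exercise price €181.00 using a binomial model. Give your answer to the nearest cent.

€7.06

Risk-neutral probability p = (1 + 0.01 − 0.9)/(1.2 − 0.9) = 0.1100/0.3000 = 0.3667
Terminal stock prices: S_uuu = 259.2, S_uud = 194.4, S_udd = 145.8, S_ddd = 109.4
Terminal payoffs (S − K): max(78.2, 0) = 78.2, max(13.4, 0) = 13.4, max(-35.2, 0) = 0, max(-71.65, 0) = 0
Node uu (S = 216): V_uu = 1/1.01·[0.3667·78.2000 + 0.6333·13.4000] = 36.7921
Node ud (S = 162): V_ud = 1/1.01·[0.3667·13.4000 + 0.6333·0.0000] = 4.8647
Node dd (S = 121.5): V_dd = 1/1.01·[0.3667·0.0000 + 0.6333·0.0000] = 0.0000
Node u (S = 180): V_u = 1/1.01·[0.3667·36.7921 + 0.6333·4.8647] = 16.4073
Node d (S = 135): V_d = 1/1.01·[0.3667·4.8647 + 0.6333·0.0000] = 1.7661
Node 0 (S = 150): V_0 = 1/1.01·[0.3667·16.4073 + 0.6333·1.7661] = 7.0639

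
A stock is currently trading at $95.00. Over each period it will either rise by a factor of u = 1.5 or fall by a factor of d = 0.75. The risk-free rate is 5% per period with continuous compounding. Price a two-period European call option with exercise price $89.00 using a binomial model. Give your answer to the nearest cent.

Risk-neutral probability p = (e^0.05 − 0.75)/(1.5 − 0.75) = 0.3013/0.7500 = 0.4017
Terminal stock prices: S_uu = 213.8, S_ud = 106.9, S_dd = 53.44
Terminal payoffs (S − K): max(124.8, 0) = 124.8, max(17.88, 0) = 17.88, max(-35.56, 0) = 0
Node u (S = 142.5): V_u = e^(−0.05)·[0.4017·124.7500 + 0.5983·17.8750] = 57.8406
Node d (S = 71.25): V_d = e^(−0.05)·[0.4017·17.8750 + 0.5983·0.0000] = 6.8301
Node 0 (S = 95): V_0 = e^(−0.05)·[0.4017·57.8406 + 0.5983·6.8301] = 25.9883

$25.99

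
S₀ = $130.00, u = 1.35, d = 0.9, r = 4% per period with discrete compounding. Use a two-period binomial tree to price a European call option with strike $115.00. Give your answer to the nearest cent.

$27.93

Risk-neutral probability p = (1 + 0.04 − 0.9)/(1.35 − 0.9) = 0.1400/0.4500 = 0.3111
Terminal stock prices: S_uu = 236.9, S_ud = 158, S_dd = 105.3
Terminal payoffs (S − K): max(121.9, 0) = 121.9, max(42.95, 0) = 42.95, max(-9.7, 0) = 0
Node u (S = 175.5): V_u = 1/1.04·[0.3111·121.9250 + 0.6889·42.9500] = 64.9231
Node d (S = 117): V_d = 1/1.04·[0.3111·42.9500 + 0.6889·0.0000] = 12.8483
Node 0 (S = 130): V_0 = 1/1.04·[0.3111·64.9231 + 0.6889·12.8483] = 27.9321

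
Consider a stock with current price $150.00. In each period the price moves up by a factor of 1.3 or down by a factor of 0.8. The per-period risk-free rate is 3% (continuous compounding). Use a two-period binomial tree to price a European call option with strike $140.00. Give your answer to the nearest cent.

$30.20

Risk-neutral probability p = (e^0.03 − 0.8)/(1.3 − 0.8) = 0.2305/0.5000 = 0.4609
Terminal stock prices: S_uu = 253.5, S_ud = 156, S_dd = 96
Terminal payoffs (S − K): max(113.5, 0) = 113.5, max(16, 0) = 16, max(-44, 0) = 0
Node u (S = 195): V_u = e^(−0.03)·[0.4609·113.5000 + 0.5391·16.0000] = 59.1376
Node d (S = 120): V_d = e^(−0.03)·[0.4609·16.0000 + 0.5391·0.0000] = 7.1566
Node 0 (S = 150): V_0 = e^(−0.03)·[0.4609·59.1376 + 0.5391·7.1566] = 30.1955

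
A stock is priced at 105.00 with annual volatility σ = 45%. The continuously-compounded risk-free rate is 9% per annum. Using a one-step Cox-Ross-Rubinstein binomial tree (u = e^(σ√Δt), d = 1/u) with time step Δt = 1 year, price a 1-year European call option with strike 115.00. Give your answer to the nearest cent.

CRR parameters: u = e^(σ√Δt) = e^(0.45·√1) = 1.5683, d = 1/u = 0.6376
Per-period rate: rΔt = 0.09·1 = 0.09, so R = e^0.09 = 1.0942
Risk-neutral probability p = (e^0.09 − 0.6376)/(1.5683 − 0.6376) = 0.4565/0.9307 = 0.4905
Terminal stock prices: S_u = 164.7, S_d = 66.95
Terminal payoffs (S − K): max(49.67, 0) = 49.67, max(-48.05, 0) = 0
Node 0 (S = 105): V_0 = e^(−0.09)·[0.4905·49.6728 + 0.5095·0.0000] = 22.2697

22.27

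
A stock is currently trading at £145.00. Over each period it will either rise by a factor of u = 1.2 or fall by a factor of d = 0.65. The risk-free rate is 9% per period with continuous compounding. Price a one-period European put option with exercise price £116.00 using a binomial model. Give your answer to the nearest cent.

£3.82

Risk-neutral probability p = (e^0.09 − 0.65)/(1.2 − 0.65) = 0.4442/0.5500 = 0.8076
Terminal stock prices: S_u = 174, S_d = 94.25
Terminal payoffs (K − S): max(-58, 0) = 0, max(21.75, 0) = 21.75
Node 0 (S = 145): V_0 = e^(−0.09)·[0.8076·0.0000 + 0.1924·21.7500] = 3.8247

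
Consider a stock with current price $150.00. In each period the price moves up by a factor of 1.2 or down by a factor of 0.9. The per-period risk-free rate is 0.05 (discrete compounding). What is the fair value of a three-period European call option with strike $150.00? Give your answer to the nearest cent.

$26.17

Risk-neutral probability p = (1 + 0.05 − 0.9)/(1.2 − 0.9) = 0.1500/0.3000 = 0.5000
Terminal stock prices: S_uuu = 259.2, S_uud = 194.4, S_udd = 145.8, S_ddd = 109.4
Terminal payoffs (S − K): max(109.2, 0) = 109.2, max(44.4, 0) = 44.4, max(-4.2, 0) = 0, max(-40.65, 0) = 0
Node uu (S = 216): V_uu = 1/1.05·[0.5000·109.2000 + 0.5000·44.4000] = 73.1429
Node ud (S = 162): V_ud = 1/1.05·[0.5000·44.4000 + 0.5000·0.0000] = 21.1429
Node dd (S = 121.5): V_dd = 1/1.05·[0.5000·0.0000 + 0.5000·0.0000] = 0.0000
Node u (S = 180): V_u = 1/1.05·[0.5000·73.1429 + 0.5000·21.1429] = 44.8980
Node d (S = 135): V_d = 1/1.05·[0.5000·21.1429 + 0.5000·0.0000] = 10.0680
Node 0 (S = 150): V_0 = 1/1.05·[0.5000·44.8980 + 0.5000·10.0680] = 26.1743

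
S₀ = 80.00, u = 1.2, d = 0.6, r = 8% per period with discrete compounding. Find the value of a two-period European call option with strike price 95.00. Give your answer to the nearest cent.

Risk-neutral probability p = (1 + 0.08 − 0.6)/(1.2 − 0.6) = 0.4800/0.6000 = 0.8000
Terminal stock prices: S_uu = 115.2, S_ud = 57.6, S_dd = 28.8
Terminal payoffs (S − K): max(20.2, 0) = 20.2, max(-37.4, 0) = 0, max(-66.2, 0) = 0
Node u (S = 96): V_u = 1/1.08·[0.8000·20.2000 + 0.2000·0.0000] = 14.9630
Node d (S = 48): V_d = 1/1.08·[0.8000·0.0000 + 0.2000·0.0000] = 0.0000
Node 0 (S = 80): V_0 = 1/1.08·[0.8000·14.9630 + 0.2000·0.0000] = 11.0837

11.08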